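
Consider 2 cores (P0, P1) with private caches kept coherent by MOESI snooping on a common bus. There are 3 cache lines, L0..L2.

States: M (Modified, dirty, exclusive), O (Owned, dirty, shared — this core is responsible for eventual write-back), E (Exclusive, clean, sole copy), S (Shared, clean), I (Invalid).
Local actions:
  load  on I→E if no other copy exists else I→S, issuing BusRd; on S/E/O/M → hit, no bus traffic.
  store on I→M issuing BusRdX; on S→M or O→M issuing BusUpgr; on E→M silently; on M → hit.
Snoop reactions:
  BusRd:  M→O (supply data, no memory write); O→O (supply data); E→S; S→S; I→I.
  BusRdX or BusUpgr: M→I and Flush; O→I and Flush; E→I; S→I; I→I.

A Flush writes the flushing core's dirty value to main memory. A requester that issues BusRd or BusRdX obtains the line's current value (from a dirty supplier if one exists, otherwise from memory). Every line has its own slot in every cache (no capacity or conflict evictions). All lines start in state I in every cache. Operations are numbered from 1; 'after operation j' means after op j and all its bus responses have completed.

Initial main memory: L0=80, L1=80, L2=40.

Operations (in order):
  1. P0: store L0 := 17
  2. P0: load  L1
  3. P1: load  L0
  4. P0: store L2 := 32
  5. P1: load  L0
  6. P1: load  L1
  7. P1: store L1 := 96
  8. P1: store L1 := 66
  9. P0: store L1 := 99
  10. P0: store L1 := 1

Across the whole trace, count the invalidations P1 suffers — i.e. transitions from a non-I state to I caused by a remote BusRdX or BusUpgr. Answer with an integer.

invalidations = 1

1. P0: store L0 := 17  bus=[BusRdX]  L0: P0=M P1=I  mem[L0]=80
2. P0: load  L1  bus=[BusRd]  L1: P0=E P1=I  mem[L1]=80
3. P1: load  L0  bus=[BusRd]  L0: P0=O P1=S  mem[L0]=80
4. P0: store L2 := 32  bus=[BusRdX]  L2: P0=M P1=I  mem[L2]=40
5. P1: load  L0  bus=[-]  L0: P0=O P1=S  mem[L0]=80
6. P1: load  L1  bus=[BusRd]  L1: P0=S P1=S  mem[L1]=80
7. P1: store L1 := 96  bus=[BusUpgr]  L1: P0=I P1=M  mem[L1]=80
8. P1: store L1 := 66  bus=[-]  L1: P0=I P1=M  mem[L1]=80
9. P0: store L1 := 99  bus=[BusRdX,Flush]  L1: P0=M P1=I  mem[L1]=66
10. P0: store L1 := 1  bus=[-]  L1: P0=M P1=I  mem[L1]=66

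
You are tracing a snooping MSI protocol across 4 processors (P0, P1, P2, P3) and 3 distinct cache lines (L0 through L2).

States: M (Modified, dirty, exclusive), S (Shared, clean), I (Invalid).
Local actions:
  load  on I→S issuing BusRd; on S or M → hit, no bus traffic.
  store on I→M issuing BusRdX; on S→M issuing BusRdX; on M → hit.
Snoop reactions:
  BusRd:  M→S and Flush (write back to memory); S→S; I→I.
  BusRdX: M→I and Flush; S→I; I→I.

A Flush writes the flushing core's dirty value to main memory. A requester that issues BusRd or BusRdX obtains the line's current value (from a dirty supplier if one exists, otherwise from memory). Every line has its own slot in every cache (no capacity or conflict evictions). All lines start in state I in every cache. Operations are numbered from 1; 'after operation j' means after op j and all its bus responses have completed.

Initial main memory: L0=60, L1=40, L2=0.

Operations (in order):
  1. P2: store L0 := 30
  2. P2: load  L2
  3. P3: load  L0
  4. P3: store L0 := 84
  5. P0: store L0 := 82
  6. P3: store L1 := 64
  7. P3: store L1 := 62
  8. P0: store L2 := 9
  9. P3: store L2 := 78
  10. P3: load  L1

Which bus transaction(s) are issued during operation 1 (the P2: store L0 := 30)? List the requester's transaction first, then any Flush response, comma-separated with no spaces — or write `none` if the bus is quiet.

step 1: P2: store L0 := 30  ⟶  IIMI  (L0)  txn=BusRdX  M[L0]=60
step 2: P2: load  L2  ⟶  IISI  (L2)  txn=BusRd  M[L2]=0
step 3: P3: load  L0  ⟶  IISS  (L0)  txn=BusRd+Flush  M[L0]=30
step 4: P3: store L0 := 84  ⟶  IIIM  (L0)  txn=BusRdX  M[L0]=30
step 5: P0: store L0 := 82  ⟶  MIII  (L0)  txn=BusRdX+Flush  M[L0]=84
step 6: P3: store L1 := 64  ⟶  IIIM  (L1)  txn=BusRdX  M[L1]=40
step 7: P3: store L1 := 62  ⟶  IIIM  (L1)  txn=∅  M[L1]=40
step 8: P0: store L2 := 9  ⟶  MIII  (L2)  txn=BusRdX  M[L2]=0
step 9: P3: store L2 := 78  ⟶  IIIM  (L2)  txn=BusRdX+Flush  M[L2]=9
step 10: P3: load  L1  ⟶  IIIM  (L1)  txn=∅  M[L1]=40

bus = BusRdX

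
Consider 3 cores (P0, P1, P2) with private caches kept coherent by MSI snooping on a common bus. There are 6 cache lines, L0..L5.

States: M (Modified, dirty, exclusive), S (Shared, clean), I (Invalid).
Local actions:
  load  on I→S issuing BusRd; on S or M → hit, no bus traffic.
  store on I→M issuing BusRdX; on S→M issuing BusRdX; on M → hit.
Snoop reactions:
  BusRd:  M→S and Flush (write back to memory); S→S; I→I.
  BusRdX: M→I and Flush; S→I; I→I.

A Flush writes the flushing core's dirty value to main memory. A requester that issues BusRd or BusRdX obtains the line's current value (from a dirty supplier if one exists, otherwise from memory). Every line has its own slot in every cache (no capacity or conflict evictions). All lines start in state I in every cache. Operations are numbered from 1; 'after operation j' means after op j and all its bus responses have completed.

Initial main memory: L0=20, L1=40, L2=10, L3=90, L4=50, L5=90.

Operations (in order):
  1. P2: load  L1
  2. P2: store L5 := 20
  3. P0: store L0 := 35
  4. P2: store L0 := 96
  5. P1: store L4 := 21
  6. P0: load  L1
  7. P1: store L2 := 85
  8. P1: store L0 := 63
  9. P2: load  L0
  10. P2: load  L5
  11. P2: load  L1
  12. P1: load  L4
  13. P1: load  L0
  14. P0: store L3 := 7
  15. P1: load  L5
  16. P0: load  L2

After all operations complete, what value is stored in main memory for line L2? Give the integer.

[1] P2: load  L1 | P0:I, P1:I, P2:S(40) | bus: BusRd
[2] P2: store L5 := 20 | P0:I, P1:I, P2:M(20) | bus: BusRdX
[3] P0: store L0 := 35 | P0:M(35), P1:I, P2:I | bus: BusRdX
[4] P2: store L0 := 96 | P0:I, P1:I, P2:M(96) | bus: BusRdX,Flush
[5] P1: store L4 := 21 | P0:I, P1:M(21), P2:I | bus: BusRdX
[6] P0: load  L1 | P0:S(40), P1:I, P2:S(40) | bus: BusRd
[7] P1: store L2 := 85 | P0:I, P1:M(85), P2:I | bus: BusRdX
[8] P1: store L0 := 63 | P0:I, P1:M(63), P2:I | bus: BusRdX,Flush
[9] P2: load  L0 | P0:I, P1:S(63), P2:S(63) | bus: BusRd,Flush
[10] P2: load  L5 | P0:I, P1:I, P2:M(20) | bus: none
[11] P2: load  L1 | P0:S(40), P1:I, P2:S(40) | bus: none
[12] P1: load  L4 | P0:I, P1:M(21), P2:I | bus: none
[13] P1: load  L0 | P0:I, P1:S(63), P2:S(63) | bus: none
[14] P0: store L3 := 7 | P0:M(7), P1:I, P2:I | bus: BusRdX
[15] P1: load  L5 | P0:I, P1:S(20), P2:S(20) | bus: BusRd,Flush
[16] P0: load  L2 | P0:S(85), P1:S(85), P2:I | bus: BusRd,Flush

memory[L2] = 85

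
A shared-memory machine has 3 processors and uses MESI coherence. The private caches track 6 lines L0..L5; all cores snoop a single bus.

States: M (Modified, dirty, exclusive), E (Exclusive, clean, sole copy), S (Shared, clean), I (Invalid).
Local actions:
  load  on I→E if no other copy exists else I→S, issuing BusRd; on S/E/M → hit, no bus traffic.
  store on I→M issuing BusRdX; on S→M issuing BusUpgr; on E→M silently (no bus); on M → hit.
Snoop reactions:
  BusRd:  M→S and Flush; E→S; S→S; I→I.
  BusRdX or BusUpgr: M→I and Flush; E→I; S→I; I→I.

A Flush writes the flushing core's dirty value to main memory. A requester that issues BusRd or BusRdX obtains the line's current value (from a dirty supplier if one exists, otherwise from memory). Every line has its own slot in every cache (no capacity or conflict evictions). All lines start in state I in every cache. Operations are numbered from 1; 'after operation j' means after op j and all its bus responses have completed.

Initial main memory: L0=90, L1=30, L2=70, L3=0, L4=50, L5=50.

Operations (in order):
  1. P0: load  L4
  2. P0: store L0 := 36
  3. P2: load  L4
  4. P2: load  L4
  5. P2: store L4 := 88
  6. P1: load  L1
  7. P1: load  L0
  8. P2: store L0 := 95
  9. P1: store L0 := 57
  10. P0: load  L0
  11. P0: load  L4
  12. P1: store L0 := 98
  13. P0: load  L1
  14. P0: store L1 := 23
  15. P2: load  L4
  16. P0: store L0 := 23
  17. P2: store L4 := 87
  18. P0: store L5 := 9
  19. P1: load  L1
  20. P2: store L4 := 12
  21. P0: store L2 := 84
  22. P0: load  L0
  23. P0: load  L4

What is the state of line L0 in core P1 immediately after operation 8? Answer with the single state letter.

state = I

1. P0: load  L4  bus=[BusRd]  L4: P0=E P1=I P2=I  mem[L4]=50
2. P0: store L0 := 36  bus=[BusRdX]  L0: P0=M P1=I P2=I  mem[L0]=90
3. P2: load  L4  bus=[BusRd]  L4: P0=S P1=I P2=S  mem[L4]=50
4. P2: load  L4  bus=[-]  L4: P0=S P1=I P2=S  mem[L4]=50
5. P2: store L4 := 88  bus=[BusUpgr]  L4: P0=I P1=I P2=M  mem[L4]=50
6. P1: load  L1  bus=[BusRd]  L1: P0=I P1=E P2=I  mem[L1]=30
7. P1: load  L0  bus=[BusRd,Flush]  L0: P0=S P1=S P2=I  mem[L0]=36
8. P2: store L0 := 95  bus=[BusRdX]  L0: P0=I P1=I P2=M  mem[L0]=36
9. P1: store L0 := 57  bus=[BusRdX,Flush]  L0: P0=I P1=M P2=I  mem[L0]=95
10. P0: load  L0  bus=[BusRd,Flush]  L0: P0=S P1=S P2=I  mem[L0]=57
11. P0: load  L4  bus=[BusRd,Flush]  L4: P0=S P1=I P2=S  mem[L4]=88
12. P1: store L0 := 98  bus=[BusUpgr]  L0: P0=I P1=M P2=I  mem[L0]=57
13. P0: load  L1  bus=[BusRd]  L1: P0=S P1=S P2=I  mem[L1]=30
14. P0: store L1 := 23  bus=[BusUpgr]  L1: P0=M P1=I P2=I  mem[L1]=30
15. P2: load  L4  bus=[-]  L4: P0=S P1=I P2=S  mem[L4]=88
16. P0: store L0 := 23  bus=[BusRdX,Flush]  L0: P0=M P1=I P2=I  mem[L0]=98
17. P2: store L4 := 87  bus=[BusUpgr]  L4: P0=I P1=I P2=M  mem[L4]=88
18. P0: store L5 := 9  bus=[BusRdX]  L5: P0=M P1=I P2=I  mem[L5]=50
19. P1: load  L1  bus=[BusRd,Flush]  L1: P0=S P1=S P2=I  mem[L1]=23
20. P2: store L4 := 12  bus=[-]  L4: P0=I P1=I P2=M  mem[L4]=88
21. P0: store L2 := 84  bus=[BusRdX]  L2: P0=M P1=I P2=I  mem[L2]=70
22. P0: load  L0  bus=[-]  L0: P0=M P1=I P2=I  mem[L0]=98
23. P0: load  L4  bus=[BusRd,Flush]  L4: P0=S P1=I P2=S  mem[L4]=12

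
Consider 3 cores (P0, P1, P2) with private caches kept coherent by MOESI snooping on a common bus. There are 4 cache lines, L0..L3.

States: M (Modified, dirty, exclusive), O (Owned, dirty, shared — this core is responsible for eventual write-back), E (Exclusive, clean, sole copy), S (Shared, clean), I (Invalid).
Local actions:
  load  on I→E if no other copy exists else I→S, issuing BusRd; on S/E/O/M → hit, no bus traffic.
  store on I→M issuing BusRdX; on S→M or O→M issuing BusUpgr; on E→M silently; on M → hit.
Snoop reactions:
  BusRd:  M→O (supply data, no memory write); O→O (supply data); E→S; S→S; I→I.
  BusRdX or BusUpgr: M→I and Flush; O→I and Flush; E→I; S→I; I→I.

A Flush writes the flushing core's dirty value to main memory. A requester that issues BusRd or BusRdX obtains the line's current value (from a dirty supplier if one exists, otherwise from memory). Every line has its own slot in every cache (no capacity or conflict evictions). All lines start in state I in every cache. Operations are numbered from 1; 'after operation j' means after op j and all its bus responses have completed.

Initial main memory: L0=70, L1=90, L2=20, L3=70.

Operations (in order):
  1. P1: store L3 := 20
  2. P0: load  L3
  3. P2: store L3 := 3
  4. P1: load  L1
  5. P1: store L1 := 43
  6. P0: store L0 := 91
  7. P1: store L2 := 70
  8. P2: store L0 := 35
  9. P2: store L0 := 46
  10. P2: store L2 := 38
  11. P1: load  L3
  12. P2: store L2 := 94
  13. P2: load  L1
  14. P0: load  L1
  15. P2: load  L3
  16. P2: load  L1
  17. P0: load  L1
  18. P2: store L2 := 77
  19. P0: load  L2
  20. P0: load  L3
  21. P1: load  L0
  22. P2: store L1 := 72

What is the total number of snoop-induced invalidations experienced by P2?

invalidations = 0

  op1 P1: store L3 := 20 → I/M/I on L3; bus BusRdX; mem=70
  op2 P0: load  L3 → S/O/I on L3; bus BusRd; mem=70
  op3 P2: store L3 := 3 → I/I/M on L3; bus BusRdX Flush; mem=20
  op4 P1: load  L1 → I/E/I on L1; bus BusRd; mem=90
  op5 P1: store L1 := 43 → I/M/I on L1; bus (none); mem=90
  op6 P0: store L0 := 91 → M/I/I on L0; bus BusRdX; mem=70
  op7 P1: store L2 := 70 → I/M/I on L2; bus BusRdX; mem=20
  op8 P2: store L0 := 35 → I/I/M on L0; bus BusRdX Flush; mem=91
  op9 P2: store L0 := 46 → I/I/M on L0; bus (none); mem=91
  op10 P2: store L2 := 38 → I/I/M on L2; bus BusRdX Flush; mem=70
  op11 P1: load  L3 → I/S/O on L3; bus BusRd; mem=20
  op12 P2: store L2 := 94 → I/I/M on L2; bus (none); mem=70
  op13 P2: load  L1 → I/O/S on L1; bus BusRd; mem=90
  op14 P0: load  L1 → S/O/S on L1; bus BusRd; mem=90
  op15 P2: load  L3 → I/S/O on L3; bus (none); mem=20
  op16 P2: load  L1 → S/O/S on L1; bus (none); mem=90
  op17 P0: load  L1 → S/O/S on L1; bus (none); mem=90
  op18 P2: store L2 := 77 → I/I/M on L2; bus (none); mem=70
  op19 P0: load  L2 → S/I/O on L2; bus BusRd; mem=70
  op20 P0: load  L3 → S/S/O on L3; bus BusRd; mem=20
  op21 P1: load  L0 → I/S/O on L0; bus BusRd; mem=91
  op22 P2: store L1 := 72 → I/I/M on L1; bus BusUpgr Flush; mem=43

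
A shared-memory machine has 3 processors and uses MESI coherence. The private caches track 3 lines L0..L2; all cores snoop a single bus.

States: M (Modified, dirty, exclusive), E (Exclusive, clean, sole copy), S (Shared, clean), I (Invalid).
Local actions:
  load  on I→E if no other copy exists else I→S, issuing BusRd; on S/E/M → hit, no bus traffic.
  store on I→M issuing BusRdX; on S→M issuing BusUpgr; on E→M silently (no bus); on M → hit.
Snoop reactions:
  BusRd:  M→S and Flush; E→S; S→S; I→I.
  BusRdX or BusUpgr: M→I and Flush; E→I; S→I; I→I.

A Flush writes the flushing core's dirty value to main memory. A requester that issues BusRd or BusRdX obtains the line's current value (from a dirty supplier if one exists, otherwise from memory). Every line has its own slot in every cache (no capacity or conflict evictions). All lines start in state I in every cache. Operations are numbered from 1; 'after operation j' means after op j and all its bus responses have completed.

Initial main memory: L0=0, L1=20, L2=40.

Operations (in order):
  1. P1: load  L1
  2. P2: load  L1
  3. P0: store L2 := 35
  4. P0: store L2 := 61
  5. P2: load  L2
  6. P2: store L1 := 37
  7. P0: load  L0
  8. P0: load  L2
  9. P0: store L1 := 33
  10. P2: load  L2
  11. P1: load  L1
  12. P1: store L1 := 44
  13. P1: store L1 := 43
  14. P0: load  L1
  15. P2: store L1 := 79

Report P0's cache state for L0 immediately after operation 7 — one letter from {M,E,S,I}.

[1] P1: load  L1 | P0:I, P1:E(20), P2:I | bus: BusRd
[2] P2: load  L1 | P0:I, P1:S(20), P2:S(20) | bus: BusRd
[3] P0: store L2 := 35 | P0:M(35), P1:I, P2:I | bus: BusRdX
[4] P0: store L2 := 61 | P0:M(61), P1:I, P2:I | bus: none
[5] P2: load  L2 | P0:S(61), P1:I, P2:S(61) | bus: BusRd,Flush
[6] P2: store L1 := 37 | P0:I, P1:I, P2:M(37) | bus: BusUpgr
[7] P0: load  L0 | P0:E(0), P1:I, P2:I | bus: BusRd
[8] P0: load  L2 | P0:S(61), P1:I, P2:S(61) | bus: none
[9] P0: store L1 := 33 | P0:M(33), P1:I, P2:I | bus: BusRdX,Flush
[10] P2: load  L2 | P0:S(61), P1:I, P2:S(61) | bus: none
[11] P1: load  L1 | P0:S(33), P1:S(33), P2:I | bus: BusRd,Flush
[12] P1: store L1 := 44 | P0:I, P1:M(44), P2:I | bus: BusUpgr
[13] P1: store L1 := 43 | P0:I, P1:M(43), P2:I | bus: none
[14] P0: load  L1 | P0:S(43), P1:S(43), P2:I | bus: BusRd,Flush
[15] P2: store L1 := 79 | P0:I, P1:I, P2:M(79) | bus: BusRdX

state = E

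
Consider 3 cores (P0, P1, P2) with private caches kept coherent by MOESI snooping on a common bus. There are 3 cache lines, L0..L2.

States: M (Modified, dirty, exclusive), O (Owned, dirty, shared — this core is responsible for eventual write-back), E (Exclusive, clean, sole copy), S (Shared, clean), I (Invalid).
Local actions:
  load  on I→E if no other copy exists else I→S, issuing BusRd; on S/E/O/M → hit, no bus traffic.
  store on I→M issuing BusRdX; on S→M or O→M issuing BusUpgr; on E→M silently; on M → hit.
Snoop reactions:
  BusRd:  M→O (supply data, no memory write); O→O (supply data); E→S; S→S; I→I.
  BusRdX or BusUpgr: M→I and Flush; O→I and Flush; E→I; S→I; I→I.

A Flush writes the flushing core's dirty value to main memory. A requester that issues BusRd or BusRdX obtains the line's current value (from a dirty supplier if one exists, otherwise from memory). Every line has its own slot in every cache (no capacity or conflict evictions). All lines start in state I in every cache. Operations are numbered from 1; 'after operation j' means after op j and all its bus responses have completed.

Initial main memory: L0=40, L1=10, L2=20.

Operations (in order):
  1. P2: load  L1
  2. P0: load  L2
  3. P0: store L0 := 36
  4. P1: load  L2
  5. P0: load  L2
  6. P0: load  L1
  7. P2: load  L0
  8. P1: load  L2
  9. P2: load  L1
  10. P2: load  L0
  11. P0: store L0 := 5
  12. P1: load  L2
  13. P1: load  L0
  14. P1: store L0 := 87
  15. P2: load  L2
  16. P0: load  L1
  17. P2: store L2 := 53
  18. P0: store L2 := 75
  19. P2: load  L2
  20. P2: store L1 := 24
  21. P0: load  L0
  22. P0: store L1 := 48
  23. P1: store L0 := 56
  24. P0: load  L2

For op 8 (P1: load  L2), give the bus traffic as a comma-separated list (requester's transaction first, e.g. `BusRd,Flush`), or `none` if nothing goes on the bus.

bus = none

1. P2: load  L1  bus=[BusRd]  L1: P0=I P1=I P2=E  mem[L1]=10
2. P0: load  L2  bus=[BusRd]  L2: P0=E P1=I P2=I  mem[L2]=20
3. P0: store L0 := 36  bus=[BusRdX]  L0: P0=M P1=I P2=I  mem[L0]=40
4. P1: load  L2  bus=[BusRd]  L2: P0=S P1=S P2=I  mem[L2]=20
5. P0: load  L2  bus=[-]  L2: P0=S P1=S P2=I  mem[L2]=20
6. P0: load  L1  bus=[BusRd]  L1: P0=S P1=I P2=S  mem[L1]=10
7. P2: load  L0  bus=[BusRd]  L0: P0=O P1=I P2=S  mem[L0]=40
8. P1: load  L2  bus=[-]  L2: P0=S P1=S P2=I  mem[L2]=20
9. P2: load  L1  bus=[-]  L1: P0=S P1=I P2=S  mem[L1]=10
10. P2: load  L0  bus=[-]  L0: P0=O P1=I P2=S  mem[L0]=40
11. P0: store L0 := 5  bus=[BusUpgr]  L0: P0=M P1=I P2=I  mem[L0]=40
12. P1: load  L2  bus=[-]  L2: P0=S P1=S P2=I  mem[L2]=20
13. P1: load  L0  bus=[BusRd]  L0: P0=O P1=S P2=I  mem[L0]=40
14. P1: store L0 := 87  bus=[BusUpgr,Flush]  L0: P0=I P1=M P2=I  mem[L0]=5
15. P2: load  L2  bus=[BusRd]  L2: P0=S P1=S P2=S  mem[L2]=20
16. P0: load  L1  bus=[-]  L1: P0=S P1=I P2=S  mem[L1]=10
17. P2: store L2 := 53  bus=[BusUpgr]  L2: P0=I P1=I P2=M  mem[L2]=20
18. P0: store L2 := 75  bus=[BusRdX,Flush]  L2: P0=M P1=I P2=I  mem[L2]=53
19. P2: load  L2  bus=[BusRd]  L2: P0=O P1=I P2=S  mem[L2]=53
20. P2: store L1 := 24  bus=[BusUpgr]  L1: P0=I P1=I P2=M  mem[L1]=10
21. P0: load  L0  bus=[BusRd]  L0: P0=S P1=O P2=I  mem[L0]=5
22. P0: store L1 := 48  bus=[BusRdX,Flush]  L1: P0=M P1=I P2=I  mem[L1]=24
23. P1: store L0 := 56  bus=[BusUpgr]  L0: P0=I P1=M P2=I  mem[L0]=5
24. P0: load  L2  bus=[-]  L2: P0=O P1=I P2=S  mem[L2]=53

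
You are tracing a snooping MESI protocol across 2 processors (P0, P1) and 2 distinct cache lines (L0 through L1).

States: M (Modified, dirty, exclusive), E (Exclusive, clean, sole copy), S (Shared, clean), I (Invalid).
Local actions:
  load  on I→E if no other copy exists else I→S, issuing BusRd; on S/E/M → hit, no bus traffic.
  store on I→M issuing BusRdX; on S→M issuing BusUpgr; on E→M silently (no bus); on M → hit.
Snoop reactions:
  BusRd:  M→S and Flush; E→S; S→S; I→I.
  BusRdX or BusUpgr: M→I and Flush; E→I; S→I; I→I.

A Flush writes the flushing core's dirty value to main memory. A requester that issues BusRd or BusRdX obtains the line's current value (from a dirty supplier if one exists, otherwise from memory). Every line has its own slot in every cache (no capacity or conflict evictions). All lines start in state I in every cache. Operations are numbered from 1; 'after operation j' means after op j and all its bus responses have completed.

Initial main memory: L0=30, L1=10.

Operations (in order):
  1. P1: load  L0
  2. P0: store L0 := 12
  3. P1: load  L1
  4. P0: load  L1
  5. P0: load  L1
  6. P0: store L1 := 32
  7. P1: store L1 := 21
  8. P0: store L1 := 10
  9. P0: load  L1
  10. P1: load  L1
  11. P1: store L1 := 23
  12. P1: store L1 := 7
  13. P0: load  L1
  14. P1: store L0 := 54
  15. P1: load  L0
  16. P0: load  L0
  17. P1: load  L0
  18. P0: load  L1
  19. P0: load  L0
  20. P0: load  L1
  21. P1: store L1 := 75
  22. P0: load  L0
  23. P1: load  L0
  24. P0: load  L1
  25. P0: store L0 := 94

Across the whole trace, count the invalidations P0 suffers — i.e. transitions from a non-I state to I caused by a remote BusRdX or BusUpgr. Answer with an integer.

[1] P1: load  L0 | P0:I, P1:E(30) | bus: BusRd
[2] P0: store L0 := 12 | P0:M(12), P1:I | bus: BusRdX
[3] P1: load  L1 | P0:I, P1:E(10) | bus: BusRd
[4] P0: load  L1 | P0:S(10), P1:S(10) | bus: BusRd
[5] P0: load  L1 | P0:S(10), P1:S(10) | bus: none
[6] P0: store L1 := 32 | P0:M(32), P1:I | bus: BusUpgr
[7] P1: store L1 := 21 | P0:I, P1:M(21) | bus: BusRdX,Flush
[8] P0: store L1 := 10 | P0:M(10), P1:I | bus: BusRdX,Flush
[9] P0: load  L1 | P0:M(10), P1:I | bus: none
[10] P1: load  L1 | P0:S(10), P1:S(10) | bus: BusRd,Flush
[11] P1: store L1 := 23 | P0:I, P1:M(23) | bus: BusUpgr
[12] P1: store L1 := 7 | P0:I, P1:M(7) | bus: none
[13] P0: load  L1 | P0:S(7), P1:S(7) | bus: BusRd,Flush
[14] P1: store L0 := 54 | P0:I, P1:M(54) | bus: BusRdX,Flush
[15] P1: load  L0 | P0:I, P1:M(54) | bus: none
[16] P0: load  L0 | P0:S(54), P1:S(54) | bus: BusRd,Flush
[17] P1: load  L0 | P0:S(54), P1:S(54) | bus: none
[18] P0: load  L1 | P0:S(7), P1:S(7) | bus: none
[19] P0: load  L0 | P0:S(54), P1:S(54) | bus: none
[20] P0: load  L1 | P0:S(7), P1:S(7) | bus: none
[21] P1: store L1 := 75 | P0:I, P1:M(75) | bus: BusUpgr
[22] P0: load  L0 | P0:S(54), P1:S(54) | bus: none
[23] P1: load  L0 | P0:S(54), P1:S(54) | bus: none
[24] P0: load  L1 | P0:S(75), P1:S(75) | bus: BusRd,Flush
[25] P0: store L0 := 94 | P0:M(94), P1:I | bus: BusUpgr

invalidations = 4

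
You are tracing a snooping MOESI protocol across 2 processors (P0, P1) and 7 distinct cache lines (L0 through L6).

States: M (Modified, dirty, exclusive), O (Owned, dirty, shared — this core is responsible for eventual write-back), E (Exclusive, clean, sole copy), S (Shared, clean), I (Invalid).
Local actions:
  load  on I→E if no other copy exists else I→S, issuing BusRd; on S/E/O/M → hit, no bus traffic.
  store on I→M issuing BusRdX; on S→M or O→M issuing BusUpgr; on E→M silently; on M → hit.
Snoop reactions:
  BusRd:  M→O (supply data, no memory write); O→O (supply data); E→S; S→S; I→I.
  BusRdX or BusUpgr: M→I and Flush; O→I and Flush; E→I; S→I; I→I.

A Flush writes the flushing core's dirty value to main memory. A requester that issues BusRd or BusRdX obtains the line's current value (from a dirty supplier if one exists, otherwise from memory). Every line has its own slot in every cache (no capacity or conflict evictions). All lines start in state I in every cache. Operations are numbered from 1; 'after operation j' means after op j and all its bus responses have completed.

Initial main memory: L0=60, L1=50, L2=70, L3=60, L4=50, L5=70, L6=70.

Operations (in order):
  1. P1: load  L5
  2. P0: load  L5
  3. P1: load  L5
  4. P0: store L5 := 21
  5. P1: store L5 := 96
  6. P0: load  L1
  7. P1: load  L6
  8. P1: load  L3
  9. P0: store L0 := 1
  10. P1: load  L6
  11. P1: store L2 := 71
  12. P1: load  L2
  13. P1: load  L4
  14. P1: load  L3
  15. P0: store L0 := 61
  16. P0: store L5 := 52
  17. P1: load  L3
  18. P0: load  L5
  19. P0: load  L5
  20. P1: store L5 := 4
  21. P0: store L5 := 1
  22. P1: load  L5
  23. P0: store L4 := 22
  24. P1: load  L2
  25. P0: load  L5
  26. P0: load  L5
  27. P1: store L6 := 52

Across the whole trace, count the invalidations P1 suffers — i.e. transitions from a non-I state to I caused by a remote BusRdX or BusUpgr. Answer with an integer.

1. P1: load  L5  bus=[BusRd]  L5: P0=I P1=E  mem[L5]=70
2. P0: load  L5  bus=[BusRd]  L5: P0=S P1=S  mem[L5]=70
3. P1: load  L5  bus=[-]  L5: P0=S P1=S  mem[L5]=70
4. P0: store L5 := 21  bus=[BusUpgr]  L5: P0=M P1=I  mem[L5]=70
5. P1: store L5 := 96  bus=[BusRdX,Flush]  L5: P0=I P1=M  mem[L5]=21
6. P0: load  L1  bus=[BusRd]  L1: P0=E P1=I  mem[L1]=50
7. P1: load  L6  bus=[BusRd]  L6: P0=I P1=E  mem[L6]=70
8. P1: load  L3  bus=[BusRd]  L3: P0=I P1=E  mem[L3]=60
9. P0: store L0 := 1  bus=[BusRdX]  L0: P0=M P1=I  mem[L0]=60
10. P1: load  L6  bus=[-]  L6: P0=I P1=E  mem[L6]=70
11. P1: store L2 := 71  bus=[BusRdX]  L2: P0=I P1=M  mem[L2]=70
12. P1: load  L2  bus=[-]  L2: P0=I P1=M  mem[L2]=70
13. P1: load  L4  bus=[BusRd]  L4: P0=I P1=E  mem[L4]=50
14. P1: load  L3  bus=[-]  L3: P0=I P1=E  mem[L3]=60
15. P0: store L0 := 61  bus=[-]  L0: P0=M P1=I  mem[L0]=60
16. P0: store L5 := 52  bus=[BusRdX,Flush]  L5: P0=M P1=I  mem[L5]=96
17. P1: load  L3  bus=[-]  L3: P0=I P1=E  mem[L3]=60
18. P0: load  L5  bus=[-]  L5: P0=M P1=I  mem[L5]=96
19. P0: load  L5  bus=[-]  L5: P0=M P1=I  mem[L5]=96
20. P1: store L5 := 4  bus=[BusRdX,Flush]  L5: P0=I P1=M  mem[L5]=52
21. P0: store L5 := 1  bus=[BusRdX,Flush]  L5: P0=M P1=I  mem[L5]=4
22. P1: load  L5  bus=[BusRd]  L5: P0=O P1=S  mem[L5]=4
23. P0: store L4 := 22  bus=[BusRdX]  L4: P0=M P1=I  mem[L4]=50
24. P1: load  L2  bus=[-]  L2: P0=I P1=M  mem[L2]=70
25. P0: load  L5  bus=[-]  L5: P0=O P1=S  mem[L5]=4
26. P0: load  L5  bus=[-]  L5: P0=O P1=S  mem[L5]=4
27. P1: store L6 := 52  bus=[-]  L6: P0=I P1=M  mem[L6]=70

invalidations = 4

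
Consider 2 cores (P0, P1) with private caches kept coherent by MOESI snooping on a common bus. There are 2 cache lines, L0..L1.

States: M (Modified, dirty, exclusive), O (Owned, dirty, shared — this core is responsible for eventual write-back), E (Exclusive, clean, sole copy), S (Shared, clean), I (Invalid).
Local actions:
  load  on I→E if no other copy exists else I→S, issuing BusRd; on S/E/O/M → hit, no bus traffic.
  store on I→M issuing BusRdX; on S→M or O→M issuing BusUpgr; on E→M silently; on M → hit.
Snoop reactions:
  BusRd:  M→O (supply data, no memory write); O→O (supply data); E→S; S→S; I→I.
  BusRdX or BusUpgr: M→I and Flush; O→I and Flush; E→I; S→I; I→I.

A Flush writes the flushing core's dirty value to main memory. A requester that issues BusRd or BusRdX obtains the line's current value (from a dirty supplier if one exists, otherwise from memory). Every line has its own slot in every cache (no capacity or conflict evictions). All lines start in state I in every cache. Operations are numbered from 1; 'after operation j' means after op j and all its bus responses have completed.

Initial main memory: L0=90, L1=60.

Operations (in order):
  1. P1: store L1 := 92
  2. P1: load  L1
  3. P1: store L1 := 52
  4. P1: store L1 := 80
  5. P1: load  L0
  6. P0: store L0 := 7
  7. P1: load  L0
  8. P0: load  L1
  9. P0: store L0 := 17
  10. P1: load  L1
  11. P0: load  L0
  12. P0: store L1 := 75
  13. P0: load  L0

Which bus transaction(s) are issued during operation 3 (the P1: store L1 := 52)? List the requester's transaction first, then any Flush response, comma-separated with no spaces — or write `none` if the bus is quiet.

step 1: P1: store L1 := 92  ⟶  IM  (L1)  txn=BusRdX  M[L1]=60
step 2: P1: load  L1  ⟶  IM  (L1)  txn=∅  M[L1]=60
step 3: P1: store L1 := 52  ⟶  IM  (L1)  txn=∅  M[L1]=60
step 4: P1: store L1 := 80  ⟶  IM  (L1)  txn=∅  M[L1]=60
step 5: P1: load  L0  ⟶  IE  (L0)  txn=BusRd  M[L0]=90
step 6: P0: store L0 := 7  ⟶  MI  (L0)  txn=BusRdX  M[L0]=90
step 7: P1: load  L0  ⟶  OS  (L0)  txn=BusRd  M[L0]=90
step 8: P0: load  L1  ⟶  SO  (L1)  txn=BusRd  M[L1]=60
step 9: P0: store L0 := 17  ⟶  MI  (L0)  txn=BusUpgr  M[L0]=90
step 10: P1: load  L1  ⟶  SO  (L1)  txn=∅  M[L1]=60
step 11: P0: load  L0  ⟶  MI  (L0)  txn=∅  M[L0]=90
step 12: P0: store L1 := 75  ⟶  MI  (L1)  txn=BusUpgr+Flush  M[L1]=80
step 13: P0: load  L0  ⟶  MI  (L0)  txn=∅  M[L0]=90

bus = none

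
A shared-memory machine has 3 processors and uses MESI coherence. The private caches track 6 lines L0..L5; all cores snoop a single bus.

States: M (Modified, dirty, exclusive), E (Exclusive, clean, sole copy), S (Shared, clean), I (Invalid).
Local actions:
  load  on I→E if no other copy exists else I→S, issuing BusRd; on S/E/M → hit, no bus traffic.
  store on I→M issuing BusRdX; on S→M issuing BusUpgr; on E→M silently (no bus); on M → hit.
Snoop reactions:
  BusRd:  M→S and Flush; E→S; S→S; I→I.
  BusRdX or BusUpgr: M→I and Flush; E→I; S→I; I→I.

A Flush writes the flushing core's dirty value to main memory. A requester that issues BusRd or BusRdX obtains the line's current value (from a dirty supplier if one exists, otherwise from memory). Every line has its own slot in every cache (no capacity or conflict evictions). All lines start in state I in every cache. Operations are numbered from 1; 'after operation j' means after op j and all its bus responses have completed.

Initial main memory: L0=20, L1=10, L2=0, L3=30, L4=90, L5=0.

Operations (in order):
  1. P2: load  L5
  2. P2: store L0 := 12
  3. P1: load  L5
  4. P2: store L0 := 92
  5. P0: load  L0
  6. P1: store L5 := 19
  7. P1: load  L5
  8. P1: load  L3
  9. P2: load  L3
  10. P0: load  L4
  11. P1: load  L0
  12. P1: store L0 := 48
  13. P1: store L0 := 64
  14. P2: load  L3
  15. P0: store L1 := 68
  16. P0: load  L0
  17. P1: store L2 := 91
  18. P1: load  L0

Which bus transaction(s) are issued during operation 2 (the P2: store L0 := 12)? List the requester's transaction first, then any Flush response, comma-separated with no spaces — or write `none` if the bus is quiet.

1. P2: load  L5  bus=[BusRd]  L5: P0=I P1=I P2=E  mem[L5]=0
2. P2: store L0 := 12  bus=[BusRdX]  L0: P0=I P1=I P2=M  mem[L0]=20
3. P1: load  L5  bus=[BusRd]  L5: P0=I P1=S P2=S  mem[L5]=0
4. P2: store L0 := 92  bus=[-]  L0: P0=I P1=I P2=M  mem[L0]=20
5. P0: load  L0  bus=[BusRd,Flush]  L0: P0=S P1=I P2=S  mem[L0]=92
6. P1: store L5 := 19  bus=[BusUpgr]  L5: P0=I P1=M P2=I  mem[L5]=0
7. P1: load  L5  bus=[-]  L5: P0=I P1=M P2=I  mem[L5]=0
8. P1: load  L3  bus=[BusRd]  L3: P0=I P1=E P2=I  mem[L3]=30
9. P2: load  L3  bus=[BusRd]  L3: P0=I P1=S P2=S  mem[L3]=30
10. P0: load  L4  bus=[BusRd]  L4: P0=E P1=I P2=I  mem[L4]=90
11. P1: load  L0  bus=[BusRd]  L0: P0=S P1=S P2=S  mem[L0]=92
12. P1: store L0 := 48  bus=[BusUpgr]  L0: P0=I P1=M P2=I  mem[L0]=92
13. P1: store L0 := 64  bus=[-]  L0: P0=I P1=M P2=I  mem[L0]=92
14. P2: load  L3  bus=[-]  L3: P0=I P1=S P2=S  mem[L3]=30
15. P0: store L1 := 68  bus=[BusRdX]  L1: P0=M P1=I P2=I  mem[L1]=10
16. P0: load  L0  bus=[BusRd,Flush]  L0: P0=S P1=S P2=I  mem[L0]=64
17. P1: store L2 := 91  bus=[BusRdX]  L2: P0=I P1=M P2=I  mem[L2]=0
18. P1: load  L0  bus=[-]  L0: P0=S P1=S P2=I  mem[L0]=64

bus = BusRdX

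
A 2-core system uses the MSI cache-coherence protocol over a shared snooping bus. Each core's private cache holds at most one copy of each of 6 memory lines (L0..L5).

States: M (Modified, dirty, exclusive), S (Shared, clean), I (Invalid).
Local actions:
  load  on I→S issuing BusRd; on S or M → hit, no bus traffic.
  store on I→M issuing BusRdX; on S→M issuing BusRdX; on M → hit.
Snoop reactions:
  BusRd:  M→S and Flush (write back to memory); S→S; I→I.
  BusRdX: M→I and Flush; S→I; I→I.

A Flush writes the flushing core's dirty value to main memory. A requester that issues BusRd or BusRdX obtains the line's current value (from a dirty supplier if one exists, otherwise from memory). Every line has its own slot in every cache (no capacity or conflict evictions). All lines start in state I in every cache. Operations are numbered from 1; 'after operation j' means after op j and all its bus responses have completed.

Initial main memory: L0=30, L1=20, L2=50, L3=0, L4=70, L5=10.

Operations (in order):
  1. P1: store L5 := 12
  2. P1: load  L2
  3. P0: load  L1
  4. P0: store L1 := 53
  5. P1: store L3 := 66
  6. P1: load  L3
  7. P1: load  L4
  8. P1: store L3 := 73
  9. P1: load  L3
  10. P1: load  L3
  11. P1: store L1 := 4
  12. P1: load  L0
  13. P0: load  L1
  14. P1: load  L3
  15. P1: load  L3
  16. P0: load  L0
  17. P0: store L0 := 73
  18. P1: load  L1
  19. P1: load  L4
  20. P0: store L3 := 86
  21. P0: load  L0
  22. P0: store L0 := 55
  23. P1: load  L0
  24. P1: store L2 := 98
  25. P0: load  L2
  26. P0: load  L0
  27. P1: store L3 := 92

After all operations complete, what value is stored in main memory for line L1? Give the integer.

  op1 P1: store L5 := 12 → I/M on L5; bus BusRdX; mem=10
  op2 P1: load  L2 → I/S on L2; bus BusRd; mem=50
  op3 P0: load  L1 → S/I on L1; bus BusRd; mem=20
  op4 P0: store L1 := 53 → M/I on L1; bus BusRdX; mem=20
  op5 P1: store L3 := 66 → I/M on L3; bus BusRdX; mem=0
  op6 P1: load  L3 → I/M on L3; bus (none); mem=0
  op7 P1: load  L4 → I/S on L4; bus BusRd; mem=70
  op8 P1: store L3 := 73 → I/M on L3; bus (none); mem=0
  op9 P1: load  L3 → I/M on L3; bus (none); mem=0
  op10 P1: load  L3 → I/M on L3; bus (none); mem=0
  op11 P1: store L1 := 4 → I/M on L1; bus BusRdX Flush; mem=53
  op12 P1: load  L0 → I/S on L0; bus BusRd; mem=30
  op13 P0: load  L1 → S/S on L1; bus BusRd Flush; mem=4
  op14 P1: load  L3 → I/M on L3; bus (none); mem=0
  op15 P1: load  L3 → I/M on L3; bus (none); mem=0
  op16 P0: load  L0 → S/S on L0; bus BusRd; mem=30
  op17 P0: store L0 := 73 → M/I on L0; bus BusRdX; mem=30
  op18 P1: load  L1 → S/S on L1; bus (none); mem=4
  op19 P1: load  L4 → I/S on L4; bus (none); mem=70
  op20 P0: store L3 := 86 → M/I on L3; bus BusRdX Flush; mem=73
  op21 P0: load  L0 → M/I on L0; bus (none); mem=30
  op22 P0: store L0 := 55 → M/I on L0; bus (none); mem=30
  op23 P1: load  L0 → S/S on L0; bus BusRd Flush; mem=55
  op24 P1: store L2 := 98 → I/M on L2; bus BusRdX; mem=50
  op25 P0: load  L2 → S/S on L2; bus BusRd Flush; mem=98
  op26 P0: load  L0 → S/S on L0; bus (none); mem=55
  op27 P1: store L3 := 92 → I/M on L3; bus BusRdX Flush; mem=86

memory[L1] = 4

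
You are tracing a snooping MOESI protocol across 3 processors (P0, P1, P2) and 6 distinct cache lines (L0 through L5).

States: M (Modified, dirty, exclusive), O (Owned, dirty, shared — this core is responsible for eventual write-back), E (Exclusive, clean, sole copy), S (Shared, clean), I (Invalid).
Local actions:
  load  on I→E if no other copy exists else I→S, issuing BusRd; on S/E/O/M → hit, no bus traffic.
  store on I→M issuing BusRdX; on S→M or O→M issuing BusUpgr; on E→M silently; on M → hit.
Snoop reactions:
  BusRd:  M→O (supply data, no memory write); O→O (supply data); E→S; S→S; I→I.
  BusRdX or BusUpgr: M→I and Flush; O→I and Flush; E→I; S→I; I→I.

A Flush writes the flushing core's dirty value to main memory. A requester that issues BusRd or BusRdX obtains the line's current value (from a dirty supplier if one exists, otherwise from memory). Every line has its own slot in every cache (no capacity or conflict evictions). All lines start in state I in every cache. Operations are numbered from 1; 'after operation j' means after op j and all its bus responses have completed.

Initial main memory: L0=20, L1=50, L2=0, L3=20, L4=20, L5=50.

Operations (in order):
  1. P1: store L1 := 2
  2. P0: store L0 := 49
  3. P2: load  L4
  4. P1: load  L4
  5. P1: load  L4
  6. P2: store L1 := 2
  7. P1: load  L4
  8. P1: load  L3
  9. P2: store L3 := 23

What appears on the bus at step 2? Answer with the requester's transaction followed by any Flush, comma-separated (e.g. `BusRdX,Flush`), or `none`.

[1] P1: store L1 := 2 | P0:I, P1:M(2), P2:I | bus: BusRdX
[2] P0: store L0 := 49 | P0:M(49), P1:I, P2:I | bus: BusRdX
[3] P2: load  L4 | P0:I, P1:I, P2:E(20) | bus: BusRd
[4] P1: load  L4 | P0:I, P1:S(20), P2:S(20) | bus: BusRd
[5] P1: load  L4 | P0:I, P1:S(20), P2:S(20) | bus: none
[6] P2: store L1 := 2 | P0:I, P1:I, P2:M(2) | bus: BusRdX,Flush
[7] P1: load  L4 | P0:I, P1:S(20), P2:S(20) | bus: none
[8] P1: load  L3 | P0:I, P1:E(20), P2:I | bus: BusRd
[9] P2: store L3 := 23 | P0:I, P1:I, P2:M(23) | bus: BusRdX

bus = BusRdX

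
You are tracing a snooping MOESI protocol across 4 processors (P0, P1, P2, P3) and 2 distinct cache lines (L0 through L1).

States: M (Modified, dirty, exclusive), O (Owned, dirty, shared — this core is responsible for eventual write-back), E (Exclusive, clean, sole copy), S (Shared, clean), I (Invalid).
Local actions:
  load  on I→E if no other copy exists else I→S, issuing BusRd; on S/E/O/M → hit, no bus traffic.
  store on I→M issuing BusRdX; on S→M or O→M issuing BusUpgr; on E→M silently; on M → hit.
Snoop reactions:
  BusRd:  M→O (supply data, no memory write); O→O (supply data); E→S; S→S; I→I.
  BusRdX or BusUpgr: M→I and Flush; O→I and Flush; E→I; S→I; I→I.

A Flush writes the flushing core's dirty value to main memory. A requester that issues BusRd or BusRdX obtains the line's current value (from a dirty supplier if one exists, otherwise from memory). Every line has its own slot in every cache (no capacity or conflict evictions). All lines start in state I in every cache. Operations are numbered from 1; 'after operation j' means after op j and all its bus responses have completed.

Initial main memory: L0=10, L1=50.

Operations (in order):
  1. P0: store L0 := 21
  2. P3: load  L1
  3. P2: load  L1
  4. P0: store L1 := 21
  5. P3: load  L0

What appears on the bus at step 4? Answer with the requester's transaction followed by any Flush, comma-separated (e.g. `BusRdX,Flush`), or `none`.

bus = BusRdX

  op1 P0: store L0 := 21 → M/I/I/I on L0; bus BusRdX; mem=10
  op2 P3: load  L1 → I/I/I/E on L1; bus BusRd; mem=50
  op3 P2: load  L1 → I/I/S/S on L1; bus BusRd; mem=50
  op4 P0: store L1 := 21 → M/I/I/I on L1; bus BusRdX; mem=50
  op5 P3: load  L0 → O/I/I/S on L0; bus BusRd; mem=10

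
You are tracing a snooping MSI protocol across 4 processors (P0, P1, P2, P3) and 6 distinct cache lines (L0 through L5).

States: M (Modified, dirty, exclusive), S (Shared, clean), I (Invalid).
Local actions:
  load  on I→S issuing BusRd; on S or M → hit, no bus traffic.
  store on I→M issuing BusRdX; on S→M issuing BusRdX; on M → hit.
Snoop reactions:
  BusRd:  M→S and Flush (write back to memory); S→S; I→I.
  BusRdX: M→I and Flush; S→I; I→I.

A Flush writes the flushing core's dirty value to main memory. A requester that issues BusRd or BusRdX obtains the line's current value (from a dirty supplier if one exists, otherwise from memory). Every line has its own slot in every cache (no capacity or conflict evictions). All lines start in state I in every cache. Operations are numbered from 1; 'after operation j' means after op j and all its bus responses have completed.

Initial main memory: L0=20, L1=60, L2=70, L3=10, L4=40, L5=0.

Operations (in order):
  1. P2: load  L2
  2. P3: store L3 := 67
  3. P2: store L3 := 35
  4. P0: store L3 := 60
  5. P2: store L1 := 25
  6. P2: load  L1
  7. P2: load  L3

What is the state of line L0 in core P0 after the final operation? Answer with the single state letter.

state = I

  op1 P2: load  L2 → I/I/S/I on L2; bus BusRd; mem=70
  op2 P3: store L3 := 67 → I/I/I/M on L3; bus BusRdX; mem=10
  op3 P2: store L3 := 35 → I/I/M/I on L3; bus BusRdX Flush; mem=67
  op4 P0: store L3 := 60 → M/I/I/I on L3; bus BusRdX Flush; mem=35
  op5 P2: store L1 := 25 → I/I/M/I on L1; bus BusRdX; mem=60
  op6 P2: load  L1 → I/I/M/I on L1; bus (none); mem=60
  op7 P2: load  L3 → S/I/S/I on L3; bus BusRd Flush; mem=60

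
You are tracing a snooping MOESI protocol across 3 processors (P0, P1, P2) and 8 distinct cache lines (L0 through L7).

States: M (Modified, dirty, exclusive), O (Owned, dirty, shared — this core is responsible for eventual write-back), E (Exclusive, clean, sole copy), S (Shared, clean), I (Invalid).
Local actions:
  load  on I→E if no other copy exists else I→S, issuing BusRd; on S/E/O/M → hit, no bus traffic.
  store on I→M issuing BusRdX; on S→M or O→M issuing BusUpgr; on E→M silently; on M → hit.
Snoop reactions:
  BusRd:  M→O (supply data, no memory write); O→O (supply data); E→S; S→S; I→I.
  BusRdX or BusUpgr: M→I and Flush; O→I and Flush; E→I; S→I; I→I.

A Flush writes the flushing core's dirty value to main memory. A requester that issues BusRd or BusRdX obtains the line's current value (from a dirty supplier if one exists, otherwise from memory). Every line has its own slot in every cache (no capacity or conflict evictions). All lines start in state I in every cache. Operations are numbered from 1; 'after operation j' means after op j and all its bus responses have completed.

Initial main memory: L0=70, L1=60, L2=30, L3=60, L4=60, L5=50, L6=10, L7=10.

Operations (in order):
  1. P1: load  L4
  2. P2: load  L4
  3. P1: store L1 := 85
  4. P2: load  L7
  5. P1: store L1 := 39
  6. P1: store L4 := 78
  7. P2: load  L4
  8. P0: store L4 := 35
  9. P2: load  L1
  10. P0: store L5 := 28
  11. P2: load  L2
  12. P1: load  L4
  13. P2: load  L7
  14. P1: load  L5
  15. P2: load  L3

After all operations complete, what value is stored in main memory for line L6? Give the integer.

  op1 P1: load  L4 → I/E/I on L4; bus BusRd; mem=60
  op2 P2: load  L4 → I/S/S on L4; bus BusRd; mem=60
  op3 P1: store L1 := 85 → I/M/I on L1; bus BusRdX; mem=60
  op4 P2: load  L7 → I/I/E on L7; bus BusRd; mem=10
  op5 P1: store L1 := 39 → I/M/I on L1; bus (none); mem=60
  op6 P1: store L4 := 78 → I/M/I on L4; bus BusUpgr; mem=60
  op7 P2: load  L4 → I/O/S on L4; bus BusRd; mem=60
  op8 P0: store L4 := 35 → M/I/I on L4; bus BusRdX Flush; mem=78
  op9 P2: load  L1 → I/O/S on L1; bus BusRd; mem=60
  op10 P0: store L5 := 28 → M/I/I on L5; bus BusRdX; mem=50
  op11 P2: load  L2 → I/I/E on L2; bus BusRd; mem=30
  op12 P1: load  L4 → O/S/I on L4; bus BusRd; mem=78
  op13 P2: load  L7 → I/I/E on L7; bus (none); mem=10
  op14 P1: load  L5 → O/S/I on L5; bus BusRd; mem=50
  op15 P2: load  L3 → I/I/E on L3; bus BusRd; mem=60

memory[L6] = 10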